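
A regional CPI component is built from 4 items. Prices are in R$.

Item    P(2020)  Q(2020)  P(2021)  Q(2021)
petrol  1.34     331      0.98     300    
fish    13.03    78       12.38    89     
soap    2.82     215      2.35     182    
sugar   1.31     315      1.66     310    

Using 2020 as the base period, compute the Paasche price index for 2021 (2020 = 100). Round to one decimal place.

Paasche price index uses current-period quantities as weights.
ΣP(2021)·Q(2021) = 0.98×300 + 12.38×89 + 2.35×182 + 1.66×310 = 294 + 1101.82 + 427.7 + 514.6 = 2338.12
ΣP(2020)·Q(2021) = 1.34×300 + 13.03×89 + 2.82×182 + 1.31×310 = 402 + 1159.67 + 513.24 + 406.1 = 2481.01
Index = 2338.12 / 2481.01 × 100 = 94.2407

94.2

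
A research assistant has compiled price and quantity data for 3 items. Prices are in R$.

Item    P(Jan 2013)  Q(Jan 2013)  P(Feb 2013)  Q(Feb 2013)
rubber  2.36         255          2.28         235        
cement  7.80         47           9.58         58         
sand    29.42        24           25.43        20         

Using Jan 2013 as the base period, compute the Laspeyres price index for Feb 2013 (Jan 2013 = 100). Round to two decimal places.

98.06

Laspeyres price index uses base-period quantities as weights.
ΣP(Feb 2013)·Q(Jan 2013) = 2.28×255 + 9.58×47 + 25.43×24 = 581.4 + 450.26 + 610.32 = 1641.98
ΣP(Jan 2013)·Q(Jan 2013) = 2.36×255 + 7.80×47 + 29.42×24 = 601.8 + 366.6 + 706.08 = 1674.48
Index = 1641.98 / 1674.48 × 100 = 98.0591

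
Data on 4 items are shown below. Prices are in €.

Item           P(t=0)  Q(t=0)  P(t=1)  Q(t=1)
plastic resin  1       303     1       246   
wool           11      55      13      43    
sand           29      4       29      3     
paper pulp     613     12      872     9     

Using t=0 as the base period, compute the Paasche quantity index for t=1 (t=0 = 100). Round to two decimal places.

75.36

Paasche quantity index uses current-period prices as weights.
ΣP(t=1)·Q(t=1) = 1×246 + 13×43 + 29×3 + 872×9 = 246 + 559 + 87 + 7848 = 8740
ΣP(t=1)·Q(t=0) = 1×303 + 13×55 + 29×4 + 872×12 = 303 + 715 + 116 + 10464 = 11598
Index = 8740 / 11598 × 100 = 75.3578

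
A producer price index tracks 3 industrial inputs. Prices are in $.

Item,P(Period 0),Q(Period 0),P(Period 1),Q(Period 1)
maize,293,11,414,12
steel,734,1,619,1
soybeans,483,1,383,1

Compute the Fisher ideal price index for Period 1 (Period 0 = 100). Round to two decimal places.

Laspeyres component (base-period weights):
ΣP(Period 1)Q(Period 0) = 414×11 + 619×1 + 383×1 = 4554 + 619 + 383 = 5556
ΣP(Period 0)Q(Period 0) = 293×11 + 734×1 + 483×1 = 3223 + 734 + 483 = 4440
L = 5556 / 4440 × 100 = 125.1351
Paasche component (current-period weights):
ΣP(Period 1)Q(Period 1) = 414×12 + 619×1 + 383×1 = 4968 + 619 + 383 = 5970
ΣP(Period 0)Q(Period 1) = 293×12 + 734×1 + 483×1 = 3516 + 734 + 483 = 4733
P = 5970 / 4733 × 100 = 126.1356
Fisher = √(L × P) = √(125.1351 × 126.1356) = 125.6344

125.63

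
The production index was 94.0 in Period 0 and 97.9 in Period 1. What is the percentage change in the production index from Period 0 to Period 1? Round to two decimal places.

Change = (97.9 − 94.0) / 94.0 × 100
       = 3.9 / 94.0 × 100 = 4.1489%

4.15%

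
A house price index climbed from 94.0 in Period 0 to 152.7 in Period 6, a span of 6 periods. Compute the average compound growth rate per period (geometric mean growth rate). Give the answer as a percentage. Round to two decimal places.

8.42%

Growth factor = (152.7/94.0)^(1/6) = (1.624468)^(1/6) = 1.084223
Growth rate = 1.084223 − 1 = 0.084223 = 8.4223%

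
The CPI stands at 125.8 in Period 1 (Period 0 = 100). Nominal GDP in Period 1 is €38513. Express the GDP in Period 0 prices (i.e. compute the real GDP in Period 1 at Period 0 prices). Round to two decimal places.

Real = Nominal ÷ (Index/100) = 38513 ÷ (125.8/100)
     = 38513 ÷ 1.258 = 30614.4674

30614.47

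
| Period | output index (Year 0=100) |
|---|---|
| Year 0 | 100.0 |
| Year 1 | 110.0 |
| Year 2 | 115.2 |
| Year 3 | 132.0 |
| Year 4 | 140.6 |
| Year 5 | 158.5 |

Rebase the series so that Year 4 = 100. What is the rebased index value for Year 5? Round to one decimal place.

112.7

Rebased(Year 5) = 158.5 / 140.6 × 100 = 112.7312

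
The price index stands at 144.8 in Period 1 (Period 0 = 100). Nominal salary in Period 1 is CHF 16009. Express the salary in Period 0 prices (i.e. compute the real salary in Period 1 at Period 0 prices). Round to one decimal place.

Real = Nominal ÷ (Index/100) = 16009 ÷ (144.8/100)
     = 16009 ÷ 1.448 = 11055.9392

11055.9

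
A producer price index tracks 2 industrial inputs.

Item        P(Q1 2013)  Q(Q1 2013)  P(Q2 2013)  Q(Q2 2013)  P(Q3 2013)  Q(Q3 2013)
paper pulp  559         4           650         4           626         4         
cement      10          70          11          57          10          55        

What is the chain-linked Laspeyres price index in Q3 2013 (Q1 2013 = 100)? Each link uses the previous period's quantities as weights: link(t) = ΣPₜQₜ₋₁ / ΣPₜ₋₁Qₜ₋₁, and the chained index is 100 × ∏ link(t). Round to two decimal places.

109.34

Link Q1 2013→Q2 2013:
ΣP(Q2 2013)Q(Q1 2013) = 650×4 + 11×70 = 2600 + 770 = 3370
ΣP(Q1 2013)Q(Q1 2013) = 559×4 + 10×70 = 2236 + 700 = 2936
link = 3370/2936 = 1.147820
Link Q2 2013→Q3 2013:
ΣP(Q3 2013)Q(Q2 2013) = 626×4 + 10×57 = 2504 + 570 = 3074
ΣP(Q2 2013)Q(Q2 2013) = 650×4 + 11×57 = 2600 + 627 = 3227
link = 3074/3227 = 0.952588
Chained index = 100 × 1.147820 × 0.952588 = 109.3399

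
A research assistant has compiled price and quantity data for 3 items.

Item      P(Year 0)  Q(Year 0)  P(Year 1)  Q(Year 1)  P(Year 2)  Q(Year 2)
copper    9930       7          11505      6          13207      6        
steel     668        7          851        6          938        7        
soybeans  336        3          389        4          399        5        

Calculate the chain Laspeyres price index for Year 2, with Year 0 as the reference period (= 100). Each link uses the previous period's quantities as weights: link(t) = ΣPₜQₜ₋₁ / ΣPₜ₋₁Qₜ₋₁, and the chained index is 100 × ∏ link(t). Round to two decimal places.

Link Year 0→Year 1:
ΣP(Year 1)Q(Year 0) = 11505×7 + 851×7 + 389×3 = 80535 + 5957 + 1167 = 87659
ΣP(Year 0)Q(Year 0) = 9930×7 + 668×7 + 336×3 = 69510 + 4676 + 1008 = 75194
link = 87659/75194 = 1.165771
Link Year 1→Year 2:
ΣP(Year 2)Q(Year 1) = 13207×6 + 938×6 + 399×4 = 79242 + 5628 + 1596 = 86466
ΣP(Year 1)Q(Year 1) = 11505×6 + 851×6 + 389×4 = 69030 + 5106 + 1556 = 75692
link = 86466/75692 = 1.142340
Chained index = 100 × 1.165771 × 1.142340 = 133.1707

133.17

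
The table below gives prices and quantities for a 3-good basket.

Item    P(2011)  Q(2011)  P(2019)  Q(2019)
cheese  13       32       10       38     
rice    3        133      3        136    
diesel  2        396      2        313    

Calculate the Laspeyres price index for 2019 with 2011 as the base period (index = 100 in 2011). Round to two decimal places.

Laspeyres price index uses base-period quantities as weights.
ΣP(2019)·Q(2011) = 10×32 + 3×133 + 2×396 = 320 + 399 + 792 = 1511
ΣP(2011)·Q(2011) = 13×32 + 3×133 + 2×396 = 416 + 399 + 792 = 1607
Index = 1511 / 1607 × 100 = 94.0261

94.03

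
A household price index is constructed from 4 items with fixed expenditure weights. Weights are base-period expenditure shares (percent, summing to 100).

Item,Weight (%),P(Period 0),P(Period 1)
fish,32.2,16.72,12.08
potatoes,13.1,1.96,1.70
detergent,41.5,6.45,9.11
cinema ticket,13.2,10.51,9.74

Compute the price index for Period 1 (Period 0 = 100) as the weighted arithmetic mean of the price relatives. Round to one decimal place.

fish: 32.2 × (12.08/16.72) = 32.2 × 0.722488 = 23.2641
potatoes: 13.1 × (1.70/1.96) = 13.1 × 0.867347 = 11.3622
detergent: 41.5 × (9.11/6.45) = 41.5 × 1.412403 = 58.6147
cinema ticket: 13.2 × (9.74/10.51) = 13.2 × 0.926736 = 12.2329
Index = Σ wᵢ·(p₁ᵢ/p₀ᵢ) = 23.2641 + 11.3622 + 58.6147 + 12.2329 = 105.4740

105.5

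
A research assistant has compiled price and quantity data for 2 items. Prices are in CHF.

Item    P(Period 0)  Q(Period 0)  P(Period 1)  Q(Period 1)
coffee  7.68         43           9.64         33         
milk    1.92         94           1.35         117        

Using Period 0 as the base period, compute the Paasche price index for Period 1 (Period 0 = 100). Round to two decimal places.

Paasche price index uses current-period quantities as weights.
ΣP(Period 1)·Q(Period 1) = 9.64×33 + 1.35×117 = 318.12 + 157.95 = 476.07
ΣP(Period 0)·Q(Period 1) = 7.68×33 + 1.92×117 = 253.44 + 224.64 = 478.08
Index = 476.07 / 478.08 × 100 = 99.5796

99.58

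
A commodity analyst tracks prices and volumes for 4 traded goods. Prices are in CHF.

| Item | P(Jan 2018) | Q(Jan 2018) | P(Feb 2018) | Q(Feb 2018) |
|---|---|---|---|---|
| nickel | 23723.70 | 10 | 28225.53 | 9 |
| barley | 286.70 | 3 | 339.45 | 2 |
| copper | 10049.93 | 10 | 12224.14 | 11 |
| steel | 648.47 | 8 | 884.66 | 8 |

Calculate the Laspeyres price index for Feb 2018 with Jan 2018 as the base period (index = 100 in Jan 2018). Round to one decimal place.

120.0

Laspeyres price index uses base-period quantities as weights.
ΣP(Feb 2018)·Q(Jan 2018) = 28225.53×10 + 339.45×3 + 12224.14×10 + 884.66×8 = 282255.3 + 1018.35 + 122241.4 + 7077.28 = 412592.33
ΣP(Jan 2018)·Q(Jan 2018) = 23723.70×10 + 286.70×3 + 10049.93×10 + 648.47×8 = 237237 + 860.1 + 100499.3 + 5187.76 = 343784.16
Index = 412592.33 / 343784.16 × 100 = 120.0149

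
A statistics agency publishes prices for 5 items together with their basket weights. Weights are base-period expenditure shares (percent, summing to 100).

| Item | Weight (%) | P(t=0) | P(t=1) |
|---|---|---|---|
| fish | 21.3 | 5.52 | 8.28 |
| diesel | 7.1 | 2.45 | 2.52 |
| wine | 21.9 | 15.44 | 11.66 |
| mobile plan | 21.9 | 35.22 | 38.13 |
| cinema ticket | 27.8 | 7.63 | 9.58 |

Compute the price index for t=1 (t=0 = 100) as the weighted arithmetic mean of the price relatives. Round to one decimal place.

fish: 21.3 × (8.28/5.52) = 21.3 × 1.500000 = 31.9500
diesel: 7.1 × (2.52/2.45) = 7.1 × 1.028571 = 7.3029
wine: 21.9 × (11.66/15.44) = 21.9 × 0.755181 = 16.5385
mobile plan: 21.9 × (38.13/35.22) = 21.9 × 1.082624 = 23.7095
cinema ticket: 27.8 × (9.58/7.63) = 27.8 × 1.255570 = 34.9048
Index = Σ wᵢ·(p₁ᵢ/p₀ᵢ) = 31.9500 + 7.3029 + 16.5385 + 23.7095 + 34.9048 = 114.4056

114.4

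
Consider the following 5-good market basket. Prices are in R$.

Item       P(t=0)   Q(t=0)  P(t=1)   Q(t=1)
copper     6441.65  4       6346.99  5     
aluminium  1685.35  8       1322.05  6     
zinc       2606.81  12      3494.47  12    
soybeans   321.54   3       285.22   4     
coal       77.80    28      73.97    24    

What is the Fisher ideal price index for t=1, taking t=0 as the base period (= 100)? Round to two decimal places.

Laspeyres component (base-period weights):
ΣP(t=1)Q(t=0) = 6346.99×4 + 1322.05×8 + 3494.47×12 + 285.22×3 + 73.97×28 = 25387.96 + 10576.4 + 41933.64 + 855.66 + 2071.16 = 80824.82
ΣP(t=0)Q(t=0) = 6441.65×4 + 1685.35×8 + 2606.81×12 + 321.54×3 + 77.80×28 = 25766.6 + 13482.8 + 31281.72 + 964.62 + 2178.4 = 73674.14
L = 80824.82 / 73674.14 × 100 = 109.7058
Paasche component (current-period weights):
ΣP(t=1)Q(t=1) = 6346.99×5 + 1322.05×6 + 3494.47×12 + 285.22×4 + 73.97×24 = 31734.95 + 7932.3 + 41933.64 + 1140.88 + 1775.28 = 84517.05
ΣP(t=0)Q(t=1) = 6441.65×5 + 1685.35×6 + 2606.81×12 + 321.54×4 + 77.80×24 = 32208.25 + 10112.1 + 31281.72 + 1286.16 + 1867.2 = 76755.43
P = 84517.05 / 76755.43 × 100 = 110.1121
Fisher = √(L × P) = √(109.7058 × 110.1121) = 109.9088

109.91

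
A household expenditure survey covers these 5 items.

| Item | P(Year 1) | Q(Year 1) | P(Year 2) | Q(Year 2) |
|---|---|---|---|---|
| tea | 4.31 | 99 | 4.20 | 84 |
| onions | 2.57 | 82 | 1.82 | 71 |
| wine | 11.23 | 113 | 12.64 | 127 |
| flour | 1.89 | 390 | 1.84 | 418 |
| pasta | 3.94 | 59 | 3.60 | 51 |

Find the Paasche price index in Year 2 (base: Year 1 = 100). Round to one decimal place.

Paasche price index uses current-period quantities as weights.
ΣP(Year 2)·Q(Year 2) = 4.20×84 + 1.82×71 + 12.64×127 + 1.84×418 + 3.60×51 = 352.8 + 129.22 + 1605.28 + 769.12 + 183.6 = 3040.02
ΣP(Year 1)·Q(Year 2) = 4.31×84 + 2.57×71 + 11.23×127 + 1.89×418 + 3.94×51 = 362.04 + 182.47 + 1426.21 + 790.02 + 200.94 = 2961.68
Index = 3040.02 / 2961.68 × 100 = 102.6451

102.6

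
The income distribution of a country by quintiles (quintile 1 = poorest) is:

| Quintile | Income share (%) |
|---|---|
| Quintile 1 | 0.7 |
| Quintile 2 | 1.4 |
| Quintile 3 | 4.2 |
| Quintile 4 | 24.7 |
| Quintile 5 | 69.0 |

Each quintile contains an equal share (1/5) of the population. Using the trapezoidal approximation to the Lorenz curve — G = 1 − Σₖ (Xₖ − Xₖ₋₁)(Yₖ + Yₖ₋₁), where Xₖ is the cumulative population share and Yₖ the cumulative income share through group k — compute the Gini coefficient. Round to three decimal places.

Cumulative income shares Yₖ: 0.0070, 0.0210, 0.0630, 0.3100, 1.0000
Σ (Xₖ−Xₖ₋₁)(Yₖ+Yₖ₋₁) = (1/5)(0.0070+0.0000) + (1/5)(0.0210+0.0070) + (1/5)(0.0630+0.0210) + (1/5)(0.3100+0.0630) + (1/5)(1.0000+0.3100)
  = 0.0014 + 0.0056 + 0.0168 + 0.0746 + 0.2620 = 0.3604
G = 1 − 0.3604 = 0.6396

0.640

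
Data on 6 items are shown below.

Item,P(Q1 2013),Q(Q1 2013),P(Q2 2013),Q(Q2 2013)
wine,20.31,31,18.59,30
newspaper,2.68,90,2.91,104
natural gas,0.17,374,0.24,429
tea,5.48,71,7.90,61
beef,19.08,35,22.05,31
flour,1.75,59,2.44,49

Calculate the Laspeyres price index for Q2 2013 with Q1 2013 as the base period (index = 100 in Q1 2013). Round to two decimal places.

Laspeyres price index uses base-period quantities as weights.
ΣP(Q2 2013)·Q(Q1 2013) = 18.59×31 + 2.91×90 + 0.24×374 + 7.90×71 + 22.05×35 + 2.44×59 = 576.29 + 261.9 + 89.76 + 560.9 + 771.75 + 143.96 = 2404.56
ΣP(Q1 2013)·Q(Q1 2013) = 20.31×31 + 2.68×90 + 0.17×374 + 5.48×71 + 19.08×35 + 1.75×59 = 629.61 + 241.2 + 63.58 + 389.08 + 667.8 + 103.25 = 2094.52
Index = 2404.56 / 2094.52 × 100 = 114.8024

114.80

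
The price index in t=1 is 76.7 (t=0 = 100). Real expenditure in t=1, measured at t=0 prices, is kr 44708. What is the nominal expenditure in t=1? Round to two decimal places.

34291.04

Nominal = Real × (Index/100) = 44708 × (76.7/100)
        = 44708 × 0.767 = 34291.0360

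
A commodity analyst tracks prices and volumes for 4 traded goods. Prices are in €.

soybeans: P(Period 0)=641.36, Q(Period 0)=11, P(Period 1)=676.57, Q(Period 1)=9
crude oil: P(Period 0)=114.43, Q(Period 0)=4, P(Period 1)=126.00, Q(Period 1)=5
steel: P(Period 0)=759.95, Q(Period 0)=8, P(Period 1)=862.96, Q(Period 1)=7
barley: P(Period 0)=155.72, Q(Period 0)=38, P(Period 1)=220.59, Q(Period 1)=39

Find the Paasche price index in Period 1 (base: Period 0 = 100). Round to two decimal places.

120.44

Paasche price index uses current-period quantities as weights.
ΣP(Period 1)·Q(Period 1) = 676.57×9 + 126.00×5 + 862.96×7 + 220.59×39 = 6089.13 + 630 + 6040.72 + 8603.01 = 21362.86
ΣP(Period 0)·Q(Period 1) = 641.36×9 + 114.43×5 + 759.95×7 + 155.72×39 = 5772.24 + 572.15 + 5319.65 + 6073.08 = 17737.12
Index = 21362.86 / 17737.12 × 100 = 120.4415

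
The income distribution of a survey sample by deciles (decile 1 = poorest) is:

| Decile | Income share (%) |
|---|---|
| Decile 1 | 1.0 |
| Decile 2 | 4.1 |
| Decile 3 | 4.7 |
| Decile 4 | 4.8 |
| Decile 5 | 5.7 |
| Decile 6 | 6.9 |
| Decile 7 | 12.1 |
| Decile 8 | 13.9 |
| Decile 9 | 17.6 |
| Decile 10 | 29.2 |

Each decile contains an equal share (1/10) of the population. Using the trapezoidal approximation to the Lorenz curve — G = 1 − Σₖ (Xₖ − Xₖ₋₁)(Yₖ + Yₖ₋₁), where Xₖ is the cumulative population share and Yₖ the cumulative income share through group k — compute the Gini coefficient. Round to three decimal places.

Cumulative income shares Yₖ: 0.0100, 0.0510, 0.0980, 0.1460, 0.2030, 0.2720, 0.3930, 0.5320, 0.7080, 1.0000
Σ (Xₖ−Xₖ₋₁)(Yₖ+Yₖ₋₁) = (1/10)(0.0100+0.0000) + (1/10)(0.0510+0.0100) + (1/10)(0.0980+0.0510) + (1/10)(0.1460+0.0980) + (1/10)(0.2030+0.1460) + (1/10)(0.2720+0.2030) + (1/10)(0.3930+0.2720) + (1/10)(0.5320+0.3930) + (1/10)(0.7080+0.5320) + (1/10)(1.0000+0.7080)
  = 0.0010 + 0.0061 + 0.0149 + 0.0244 + 0.0349 + 0.0475 + 0.0665 + 0.0925 + 0.1240 + 0.1708 = 0.5826
G = 1 − 0.5826 = 0.4174

0.417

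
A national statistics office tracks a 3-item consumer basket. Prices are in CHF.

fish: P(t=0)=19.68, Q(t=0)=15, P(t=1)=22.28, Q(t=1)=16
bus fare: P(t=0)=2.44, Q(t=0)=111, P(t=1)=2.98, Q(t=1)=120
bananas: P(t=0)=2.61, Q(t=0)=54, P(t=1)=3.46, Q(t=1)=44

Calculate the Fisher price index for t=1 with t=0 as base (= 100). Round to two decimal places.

Laspeyres component (base-period weights):
ΣP(t=1)Q(t=0) = 22.28×15 + 2.98×111 + 3.46×54 = 334.2 + 330.78 + 186.84 = 851.82
ΣP(t=0)Q(t=0) = 19.68×15 + 2.44×111 + 2.61×54 = 295.2 + 270.84 + 140.94 = 706.98
L = 851.82 / 706.98 × 100 = 120.4871
Paasche component (current-period weights):
ΣP(t=1)Q(t=1) = 22.28×16 + 2.98×120 + 3.46×44 = 356.48 + 357.6 + 152.24 = 866.32
ΣP(t=0)Q(t=1) = 19.68×16 + 2.44×120 + 2.61×44 = 314.88 + 292.8 + 114.84 = 722.52
P = 866.32 / 722.52 × 100 = 119.9026
Fisher = √(L × P) = √(120.4871 × 119.9026) = 120.1945

120.19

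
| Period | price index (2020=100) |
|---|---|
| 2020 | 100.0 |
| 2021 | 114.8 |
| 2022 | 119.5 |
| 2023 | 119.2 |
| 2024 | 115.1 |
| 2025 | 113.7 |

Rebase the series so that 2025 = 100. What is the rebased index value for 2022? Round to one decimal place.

105.1

Rebased(2022) = 119.5 / 113.7 × 100 = 105.1011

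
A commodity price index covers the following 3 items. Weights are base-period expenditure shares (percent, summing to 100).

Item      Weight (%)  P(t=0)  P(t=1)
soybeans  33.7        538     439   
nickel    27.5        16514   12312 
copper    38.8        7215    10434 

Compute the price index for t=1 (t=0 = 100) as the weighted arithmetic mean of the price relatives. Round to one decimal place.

soybeans: 33.7 × (439/538) = 33.7 × 0.815985 = 27.4987
nickel: 27.5 × (12312/16514) = 27.5 × 0.745549 = 20.5026
copper: 38.8 × (10434/7215) = 38.8 × 1.446154 = 56.1108
Index = Σ wᵢ·(p₁ᵢ/p₀ᵢ) = 27.4987 + 20.5026 + 56.1108 = 104.1121

104.1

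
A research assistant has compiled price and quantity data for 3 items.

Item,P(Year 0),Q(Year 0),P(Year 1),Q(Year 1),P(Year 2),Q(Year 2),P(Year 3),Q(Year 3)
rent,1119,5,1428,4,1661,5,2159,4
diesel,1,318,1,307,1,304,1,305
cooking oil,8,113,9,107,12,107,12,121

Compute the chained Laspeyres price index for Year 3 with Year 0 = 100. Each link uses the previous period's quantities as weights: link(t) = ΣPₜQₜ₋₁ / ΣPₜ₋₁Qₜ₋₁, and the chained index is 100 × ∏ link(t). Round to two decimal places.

Link Year 0→Year 1:
ΣP(Year 1)Q(Year 0) = 1428×5 + 1×318 + 9×113 = 7140 + 318 + 1017 = 8475
ΣP(Year 0)Q(Year 0) = 1119×5 + 1×318 + 8×113 = 5595 + 318 + 904 = 6817
link = 8475/6817 = 1.243215
Link Year 1→Year 2:
ΣP(Year 2)Q(Year 1) = 1661×4 + 1×307 + 12×107 = 6644 + 307 + 1284 = 8235
ΣP(Year 1)Q(Year 1) = 1428×4 + 1×307 + 9×107 = 5712 + 307 + 963 = 6982
link = 8235/6982 = 1.179461
Link Year 2→Year 3:
ΣP(Year 3)Q(Year 2) = 2159×5 + 1×304 + 12×107 = 10795 + 304 + 1284 = 12383
ΣP(Year 2)Q(Year 2) = 1661×5 + 1×304 + 12×107 = 8305 + 304 + 1284 = 9893
link = 12383/9893 = 1.251693
Chained index = 100 × 1.243215 × 1.179461 × 1.251693 = 183.5389

183.54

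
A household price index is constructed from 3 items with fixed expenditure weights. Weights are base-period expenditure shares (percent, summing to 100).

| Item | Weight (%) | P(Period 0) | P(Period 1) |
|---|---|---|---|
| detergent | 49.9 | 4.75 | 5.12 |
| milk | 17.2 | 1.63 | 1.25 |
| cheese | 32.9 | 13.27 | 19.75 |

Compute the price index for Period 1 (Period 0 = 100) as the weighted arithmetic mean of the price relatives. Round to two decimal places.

detergent: 49.9 × (5.12/4.75) = 49.9 × 1.077895 = 53.7869
milk: 17.2 × (1.25/1.63) = 17.2 × 0.766871 = 13.1902
cheese: 32.9 × (19.75/13.27) = 32.9 × 1.488320 = 48.9657
Index = Σ wᵢ·(p₁ᵢ/p₀ᵢ) = 53.7869 + 13.1902 + 48.9657 = 115.9428

115.94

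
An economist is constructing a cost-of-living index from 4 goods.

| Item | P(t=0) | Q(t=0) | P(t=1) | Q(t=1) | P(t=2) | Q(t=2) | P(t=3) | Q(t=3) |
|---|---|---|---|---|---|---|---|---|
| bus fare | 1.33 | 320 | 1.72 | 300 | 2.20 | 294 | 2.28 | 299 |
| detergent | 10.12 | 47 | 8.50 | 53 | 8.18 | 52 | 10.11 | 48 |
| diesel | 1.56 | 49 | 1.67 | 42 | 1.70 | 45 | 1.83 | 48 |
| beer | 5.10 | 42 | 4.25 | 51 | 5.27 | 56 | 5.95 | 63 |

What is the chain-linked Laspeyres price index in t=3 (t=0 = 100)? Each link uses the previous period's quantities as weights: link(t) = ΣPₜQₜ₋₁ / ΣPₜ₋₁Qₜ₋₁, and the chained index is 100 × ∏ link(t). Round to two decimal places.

129.65

Link t=0→t=1:
ΣP(t=1)Q(t=0) = 1.72×320 + 8.50×47 + 1.67×49 + 4.25×42 = 550.4 + 399.5 + 81.83 + 178.5 = 1210.23
ΣP(t=0)Q(t=0) = 1.33×320 + 10.12×47 + 1.56×49 + 5.10×42 = 425.6 + 475.64 + 76.44 + 214.2 = 1191.88
link = 1210.23/1191.88 = 1.015396
Link t=1→t=2:
ΣP(t=2)Q(t=1) = 2.20×300 + 8.18×53 + 1.70×42 + 5.27×51 = 660 + 433.54 + 71.4 + 268.77 = 1433.71
ΣP(t=1)Q(t=1) = 1.72×300 + 8.50×53 + 1.67×42 + 4.25×51 = 516 + 450.5 + 70.14 + 216.75 = 1253.39
link = 1433.71/1253.39 = 1.143866
Link t=2→t=3:
ΣP(t=3)Q(t=2) = 2.28×294 + 10.11×52 + 1.83×45 + 5.95×56 = 670.32 + 525.72 + 82.35 + 333.2 = 1611.59
ΣP(t=2)Q(t=2) = 2.20×294 + 8.18×52 + 1.70×45 + 5.27×56 = 646.8 + 425.36 + 76.5 + 295.12 = 1443.78
link = 1611.59/1443.78 = 1.116230
Chained index = 100 × 1.015396 × 1.143866 × 1.116230 = 129.6475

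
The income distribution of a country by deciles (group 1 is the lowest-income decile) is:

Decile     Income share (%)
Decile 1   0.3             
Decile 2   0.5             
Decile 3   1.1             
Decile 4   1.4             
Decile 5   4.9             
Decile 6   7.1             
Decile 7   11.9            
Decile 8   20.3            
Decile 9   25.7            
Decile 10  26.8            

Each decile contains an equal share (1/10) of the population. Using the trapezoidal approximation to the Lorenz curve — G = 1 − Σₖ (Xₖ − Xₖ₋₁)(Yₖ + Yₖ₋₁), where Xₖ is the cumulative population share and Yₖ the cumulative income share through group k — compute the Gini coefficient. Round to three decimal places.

Cumulative income shares Yₖ: 0.0030, 0.0080, 0.0190, 0.0330, 0.0820, 0.1530, 0.2720, 0.4750, 0.7320, 1.0000
Σ (Xₖ−Xₖ₋₁)(Yₖ+Yₖ₋₁) = (1/10)(0.0030+0.0000) + (1/10)(0.0080+0.0030) + (1/10)(0.0190+0.0080) + (1/10)(0.0330+0.0190) + (1/10)(0.0820+0.0330) + (1/10)(0.1530+0.0820) + (1/10)(0.2720+0.1530) + (1/10)(0.4750+0.2720) + (1/10)(0.7320+0.4750) + (1/10)(1.0000+0.7320)
  = 0.0003 + 0.0011 + 0.0027 + 0.0052 + 0.0115 + 0.0235 + 0.0425 + 0.0747 + 0.1207 + 0.1732 = 0.4554
G = 1 − 0.4554 = 0.5446

0.545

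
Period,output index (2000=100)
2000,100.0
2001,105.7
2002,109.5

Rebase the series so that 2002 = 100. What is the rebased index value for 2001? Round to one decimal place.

Rebased(2001) = 105.7 / 109.5 × 100 = 96.5297

96.5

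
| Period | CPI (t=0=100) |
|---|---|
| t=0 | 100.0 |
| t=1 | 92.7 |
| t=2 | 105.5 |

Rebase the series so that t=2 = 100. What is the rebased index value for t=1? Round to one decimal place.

87.9

Rebased(t=1) = 92.7 / 105.5 × 100 = 87.8673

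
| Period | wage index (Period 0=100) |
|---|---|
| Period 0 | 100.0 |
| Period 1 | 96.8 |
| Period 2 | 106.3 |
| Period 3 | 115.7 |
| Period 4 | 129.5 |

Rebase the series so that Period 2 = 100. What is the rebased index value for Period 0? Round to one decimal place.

Rebased(Period 0) = 100.0 / 106.3 × 100 = 94.0734

94.1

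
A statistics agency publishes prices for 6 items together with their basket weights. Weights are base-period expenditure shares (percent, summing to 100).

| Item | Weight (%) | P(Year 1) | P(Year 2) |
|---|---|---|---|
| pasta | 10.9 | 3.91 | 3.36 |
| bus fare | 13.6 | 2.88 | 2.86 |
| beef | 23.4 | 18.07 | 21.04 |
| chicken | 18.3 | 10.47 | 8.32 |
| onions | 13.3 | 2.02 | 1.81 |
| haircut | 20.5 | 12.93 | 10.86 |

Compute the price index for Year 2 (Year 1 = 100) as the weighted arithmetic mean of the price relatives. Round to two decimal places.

93.80

pasta: 10.9 × (3.36/3.91) = 10.9 × 0.859335 = 9.3668
bus fare: 13.6 × (2.86/2.88) = 13.6 × 0.993056 = 13.5056
beef: 23.4 × (21.04/18.07) = 23.4 × 1.164361 = 27.2460
chicken: 18.3 × (8.32/10.47) = 18.3 × 0.794651 = 14.5421
onions: 13.3 × (1.81/2.02) = 13.3 × 0.896040 = 11.9173
haircut: 20.5 × (10.86/12.93) = 20.5 × 0.839907 = 17.2181
Index = Σ wᵢ·(p₁ᵢ/p₀ᵢ) = 9.3668 + 13.5056 + 27.2460 + 14.5421 + 11.9173 + 17.2181 = 93.7959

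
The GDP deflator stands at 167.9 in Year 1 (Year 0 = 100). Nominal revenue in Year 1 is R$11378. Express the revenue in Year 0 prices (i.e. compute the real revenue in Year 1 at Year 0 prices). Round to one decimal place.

6776.7

Real = Nominal ÷ (Index/100) = 11378 ÷ (167.9/100)
     = 11378 ÷ 1.679 = 6776.6528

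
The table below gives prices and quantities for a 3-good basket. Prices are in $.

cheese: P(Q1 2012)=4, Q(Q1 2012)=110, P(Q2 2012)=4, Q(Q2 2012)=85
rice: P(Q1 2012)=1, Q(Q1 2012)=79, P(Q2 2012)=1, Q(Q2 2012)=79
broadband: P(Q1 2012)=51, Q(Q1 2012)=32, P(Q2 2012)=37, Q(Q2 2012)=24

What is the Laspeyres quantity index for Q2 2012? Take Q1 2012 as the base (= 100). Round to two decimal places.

76.38

Laspeyres quantity index uses base-period prices as weights.
ΣP(Q1 2012)·Q(Q2 2012) = 4×85 + 1×79 + 51×24 = 340 + 79 + 1224 = 1643
ΣP(Q1 2012)·Q(Q1 2012) = 4×110 + 1×79 + 51×32 = 440 + 79 + 1632 = 2151
Index = 1643 / 2151 × 100 = 76.3831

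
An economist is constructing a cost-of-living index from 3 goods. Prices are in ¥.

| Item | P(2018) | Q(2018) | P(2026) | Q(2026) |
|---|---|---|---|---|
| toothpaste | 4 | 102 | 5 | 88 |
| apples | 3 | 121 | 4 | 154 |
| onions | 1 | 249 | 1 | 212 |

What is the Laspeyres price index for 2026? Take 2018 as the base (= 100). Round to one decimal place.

121.9

Laspeyres price index uses base-period quantities as weights.
ΣP(2026)·Q(2018) = 5×102 + 4×121 + 1×249 = 510 + 484 + 249 = 1243
ΣP(2018)·Q(2018) = 4×102 + 3×121 + 1×249 = 408 + 363 + 249 = 1020
Index = 1243 / 1020 × 100 = 121.8627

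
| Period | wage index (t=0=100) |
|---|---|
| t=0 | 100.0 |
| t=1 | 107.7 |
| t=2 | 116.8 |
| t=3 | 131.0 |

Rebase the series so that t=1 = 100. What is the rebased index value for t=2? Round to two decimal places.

108.45

Rebased(t=2) = 116.8 / 107.7 × 100 = 108.4494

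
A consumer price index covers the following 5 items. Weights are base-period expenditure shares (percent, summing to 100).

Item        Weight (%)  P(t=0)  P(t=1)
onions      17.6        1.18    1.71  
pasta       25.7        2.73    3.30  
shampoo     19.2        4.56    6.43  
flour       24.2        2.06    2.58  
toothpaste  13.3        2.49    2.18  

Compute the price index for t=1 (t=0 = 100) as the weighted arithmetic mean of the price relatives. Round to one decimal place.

onions: 17.6 × (1.71/1.18) = 17.6 × 1.449153 = 25.5051
pasta: 25.7 × (3.30/2.73) = 25.7 × 1.208791 = 31.0659
shampoo: 19.2 × (6.43/4.56) = 19.2 × 1.410088 = 27.0737
flour: 24.2 × (2.58/2.06) = 24.2 × 1.252427 = 30.3087
toothpaste: 13.3 × (2.18/2.49) = 13.3 × 0.875502 = 11.6442
Index = Σ wᵢ·(p₁ᵢ/p₀ᵢ) = 25.5051 + 31.0659 + 27.0737 + 30.3087 + 11.6442 = 125.5976

125.6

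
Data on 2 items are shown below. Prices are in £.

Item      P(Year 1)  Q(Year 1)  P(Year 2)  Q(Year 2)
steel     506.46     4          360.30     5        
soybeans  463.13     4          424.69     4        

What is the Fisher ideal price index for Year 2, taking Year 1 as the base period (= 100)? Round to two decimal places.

80.39

Laspeyres component (base-period weights):
ΣP(Year 2)Q(Year 1) = 360.30×4 + 424.69×4 = 1441.2 + 1698.76 = 3139.96
ΣP(Year 1)Q(Year 1) = 506.46×4 + 463.13×4 = 2025.84 + 1852.52 = 3878.36
L = 3139.96 / 3878.36 × 100 = 80.9610
Paasche component (current-period weights):
ΣP(Year 2)Q(Year 2) = 360.30×5 + 424.69×4 = 1801.5 + 1698.76 = 3500.26
ΣP(Year 1)Q(Year 2) = 506.46×5 + 463.13×4 = 2532.3 + 1852.52 = 4384.82
P = 3500.26 / 4384.82 × 100 = 79.8268
Fisher = √(L × P) = √(80.9610 × 79.8268) = 80.3919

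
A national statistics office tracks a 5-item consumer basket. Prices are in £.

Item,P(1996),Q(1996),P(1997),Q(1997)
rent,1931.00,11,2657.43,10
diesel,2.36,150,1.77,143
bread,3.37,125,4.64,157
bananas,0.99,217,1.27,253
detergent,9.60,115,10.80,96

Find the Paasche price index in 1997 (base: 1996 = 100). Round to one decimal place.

Paasche price index uses current-period quantities as weights.
ΣP(1997)·Q(1997) = 2657.43×10 + 1.77×143 + 4.64×157 + 1.27×253 + 10.80×96 = 26574.3 + 253.11 + 728.48 + 321.31 + 1036.8 = 28914
ΣP(1996)·Q(1997) = 1931.00×10 + 2.36×143 + 3.37×157 + 0.99×253 + 9.60×96 = 19310 + 337.48 + 529.09 + 250.47 + 921.6 = 21348.64
Index = 28914 / 21348.64 × 100 = 135.4372

135.4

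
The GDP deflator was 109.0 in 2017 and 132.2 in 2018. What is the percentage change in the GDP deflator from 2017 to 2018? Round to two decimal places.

Change = (132.2 − 109.0) / 109.0 × 100
       = 23.2 / 109.0 × 100 = 21.2844%

21.28%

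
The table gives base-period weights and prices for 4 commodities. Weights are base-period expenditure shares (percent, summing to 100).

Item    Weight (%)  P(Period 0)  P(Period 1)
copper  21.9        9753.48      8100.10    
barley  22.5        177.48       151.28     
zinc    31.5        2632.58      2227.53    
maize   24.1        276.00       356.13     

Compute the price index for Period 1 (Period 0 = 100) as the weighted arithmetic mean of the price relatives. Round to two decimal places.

copper: 21.9 × (8100.10/9753.48) = 21.9 × 0.830483 = 18.1876
barley: 22.5 × (151.28/177.48) = 22.5 × 0.852378 = 19.1785
zinc: 31.5 × (2227.53/2632.58) = 31.5 × 0.846140 = 26.6534
maize: 24.1 × (356.13/276.00) = 24.1 × 1.290326 = 31.0969
Index = Σ wᵢ·(p₁ᵢ/p₀ᵢ) = 18.1876 + 19.1785 + 26.6534 + 31.0969 = 95.1163

95.12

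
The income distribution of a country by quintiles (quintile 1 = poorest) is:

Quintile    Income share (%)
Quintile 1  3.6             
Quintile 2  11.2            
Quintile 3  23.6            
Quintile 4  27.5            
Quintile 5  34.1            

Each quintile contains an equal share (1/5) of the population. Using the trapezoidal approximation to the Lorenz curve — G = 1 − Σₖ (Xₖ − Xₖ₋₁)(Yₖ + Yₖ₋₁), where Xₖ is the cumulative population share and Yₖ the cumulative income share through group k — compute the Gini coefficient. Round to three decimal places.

0.309

Cumulative income shares Yₖ: 0.0360, 0.1480, 0.3840, 0.6590, 1.0000
Σ (Xₖ−Xₖ₋₁)(Yₖ+Yₖ₋₁) = (1/5)(0.0360+0.0000) + (1/5)(0.1480+0.0360) + (1/5)(0.3840+0.1480) + (1/5)(0.6590+0.3840) + (1/5)(1.0000+0.6590)
  = 0.0072 + 0.0368 + 0.1064 + 0.2086 + 0.3318 = 0.6908
G = 1 − 0.6908 = 0.3092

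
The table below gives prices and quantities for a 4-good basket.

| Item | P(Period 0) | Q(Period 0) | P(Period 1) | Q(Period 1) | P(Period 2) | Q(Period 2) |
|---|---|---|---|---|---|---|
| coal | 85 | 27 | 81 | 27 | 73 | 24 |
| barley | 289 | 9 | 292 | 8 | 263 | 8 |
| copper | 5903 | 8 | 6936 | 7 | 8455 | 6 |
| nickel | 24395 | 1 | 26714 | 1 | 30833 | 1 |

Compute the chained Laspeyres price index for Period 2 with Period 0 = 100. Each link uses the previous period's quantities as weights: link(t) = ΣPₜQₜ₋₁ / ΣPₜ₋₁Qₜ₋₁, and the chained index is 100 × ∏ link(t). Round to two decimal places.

Link Period 0→Period 1:
ΣP(Period 1)Q(Period 0) = 81×27 + 292×9 + 6936×8 + 26714×1 = 2187 + 2628 + 55488 + 26714 = 87017
ΣP(Period 0)Q(Period 0) = 85×27 + 289×9 + 5903×8 + 24395×1 = 2295 + 2601 + 47224 + 24395 = 76515
link = 87017/76515 = 1.137254
Link Period 1→Period 2:
ΣP(Period 2)Q(Period 1) = 73×27 + 263×8 + 8455×7 + 30833×1 = 1971 + 2104 + 59185 + 30833 = 94093
ΣP(Period 1)Q(Period 1) = 81×27 + 292×8 + 6936×7 + 26714×1 = 2187 + 2336 + 48552 + 26714 = 79789
link = 94093/79789 = 1.179273
Chained index = 100 × 1.137254 × 1.179273 = 134.1133

134.11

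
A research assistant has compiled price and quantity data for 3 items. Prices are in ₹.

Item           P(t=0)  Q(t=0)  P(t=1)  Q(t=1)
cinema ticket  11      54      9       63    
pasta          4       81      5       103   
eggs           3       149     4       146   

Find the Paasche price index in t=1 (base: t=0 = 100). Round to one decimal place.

108.0

Paasche price index uses current-period quantities as weights.
ΣP(t=1)·Q(t=1) = 9×63 + 5×103 + 4×146 = 567 + 515 + 584 = 1666
ΣP(t=0)·Q(t=1) = 11×63 + 4×103 + 3×146 = 693 + 412 + 438 = 1543
Index = 1666 / 1543 × 100 = 107.9715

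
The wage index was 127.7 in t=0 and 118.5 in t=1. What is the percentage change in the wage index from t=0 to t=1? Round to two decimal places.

-7.20%

Change = (118.5 − 127.7) / 127.7 × 100
       = -9.2 / 127.7 × 100 = -7.2044%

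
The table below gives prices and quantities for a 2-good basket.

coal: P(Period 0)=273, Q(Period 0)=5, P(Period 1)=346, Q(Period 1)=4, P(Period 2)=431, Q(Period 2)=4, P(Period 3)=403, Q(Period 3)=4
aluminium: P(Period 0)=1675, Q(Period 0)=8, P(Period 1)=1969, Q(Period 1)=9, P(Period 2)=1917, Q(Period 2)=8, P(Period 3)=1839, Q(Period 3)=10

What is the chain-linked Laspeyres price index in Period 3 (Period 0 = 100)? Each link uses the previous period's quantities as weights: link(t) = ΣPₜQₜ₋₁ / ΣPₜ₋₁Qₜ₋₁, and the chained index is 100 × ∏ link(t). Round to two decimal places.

Link Period 0→Period 1:
ΣP(Period 1)Q(Period 0) = 346×5 + 1969×8 = 1730 + 15752 = 17482
ΣP(Period 0)Q(Period 0) = 273×5 + 1675×8 = 1365 + 13400 = 14765
link = 17482/14765 = 1.184016
Link Period 1→Period 2:
ΣP(Period 2)Q(Period 1) = 431×4 + 1917×9 = 1724 + 17253 = 18977
ΣP(Period 1)Q(Period 1) = 346×4 + 1969×9 = 1384 + 17721 = 19105
link = 18977/19105 = 0.993300
Link Period 2→Period 3:
ΣP(Period 3)Q(Period 2) = 403×4 + 1839×8 = 1612 + 14712 = 16324
ΣP(Period 2)Q(Period 2) = 431×4 + 1917×8 = 1724 + 15336 = 17060
link = 16324/17060 = 0.956858
Chained index = 100 × 1.184016 × 0.993300 × 0.956858 = 112.5345

112.53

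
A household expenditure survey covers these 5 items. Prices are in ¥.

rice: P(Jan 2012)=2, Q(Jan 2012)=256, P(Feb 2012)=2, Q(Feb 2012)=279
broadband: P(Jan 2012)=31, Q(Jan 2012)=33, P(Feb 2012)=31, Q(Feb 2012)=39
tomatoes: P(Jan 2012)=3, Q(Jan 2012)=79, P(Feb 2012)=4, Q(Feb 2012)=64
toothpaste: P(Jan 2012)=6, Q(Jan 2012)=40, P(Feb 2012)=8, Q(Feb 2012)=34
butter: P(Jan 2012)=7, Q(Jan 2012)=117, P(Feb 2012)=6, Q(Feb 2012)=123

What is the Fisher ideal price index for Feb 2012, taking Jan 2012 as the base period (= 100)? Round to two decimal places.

100.89

Laspeyres component (base-period weights):
ΣP(Feb 2012)Q(Jan 2012) = 2×256 + 31×33 + 4×79 + 8×40 + 6×117 = 512 + 1023 + 316 + 320 + 702 = 2873
ΣP(Jan 2012)Q(Jan 2012) = 2×256 + 31×33 + 3×79 + 6×40 + 7×117 = 512 + 1023 + 237 + 240 + 819 = 2831
L = 2873 / 2831 × 100 = 101.4836
Paasche component (current-period weights):
ΣP(Feb 2012)Q(Feb 2012) = 2×279 + 31×39 + 4×64 + 8×34 + 6×123 = 558 + 1209 + 256 + 272 + 738 = 3033
ΣP(Jan 2012)Q(Feb 2012) = 2×279 + 31×39 + 3×64 + 6×34 + 7×123 = 558 + 1209 + 192 + 204 + 861 = 3024
P = 3033 / 3024 × 100 = 100.2976
Fisher = √(L × P) = √(101.4836 × 100.2976) = 100.8889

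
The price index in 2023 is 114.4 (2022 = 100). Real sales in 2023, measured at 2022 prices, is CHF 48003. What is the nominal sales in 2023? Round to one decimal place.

54915.4

Nominal = Real × (Index/100) = 48003 × (114.4/100)
        = 48003 × 1.144 = 54915.4320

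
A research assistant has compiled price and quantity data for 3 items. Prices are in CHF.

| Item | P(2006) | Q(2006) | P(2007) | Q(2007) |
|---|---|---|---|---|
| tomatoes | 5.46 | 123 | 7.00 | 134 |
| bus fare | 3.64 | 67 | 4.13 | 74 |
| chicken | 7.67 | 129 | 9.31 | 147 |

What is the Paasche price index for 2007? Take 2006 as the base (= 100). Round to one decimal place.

Paasche price index uses current-period quantities as weights.
ΣP(2007)·Q(2007) = 7.00×134 + 4.13×74 + 9.31×147 = 938 + 305.62 + 1368.57 = 2612.19
ΣP(2006)·Q(2007) = 5.46×134 + 3.64×74 + 7.67×147 = 731.64 + 269.36 + 1127.49 = 2128.49
Index = 2612.19 / 2128.49 × 100 = 122.7250

122.7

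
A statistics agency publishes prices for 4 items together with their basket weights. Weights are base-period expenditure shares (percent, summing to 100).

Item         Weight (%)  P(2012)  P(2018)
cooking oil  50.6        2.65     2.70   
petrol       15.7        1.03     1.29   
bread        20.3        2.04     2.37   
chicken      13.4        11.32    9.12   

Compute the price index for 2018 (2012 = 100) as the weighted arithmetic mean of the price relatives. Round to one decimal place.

cooking oil: 50.6 × (2.70/2.65) = 50.6 × 1.018868 = 51.5547
petrol: 15.7 × (1.29/1.03) = 15.7 × 1.252427 = 19.6631
bread: 20.3 × (2.37/2.04) = 20.3 × 1.161765 = 23.5838
chicken: 13.4 × (9.12/11.32) = 13.4 × 0.805654 = 10.7958
Index = Σ wᵢ·(p₁ᵢ/p₀ᵢ) = 51.5547 + 19.6631 + 23.5838 + 10.7958 = 105.5974

105.6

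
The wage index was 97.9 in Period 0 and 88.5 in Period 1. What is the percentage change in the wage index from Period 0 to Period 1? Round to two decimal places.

-9.60%

Change = (88.5 − 97.9) / 97.9 × 100
       = -9.4 / 97.9 × 100 = -9.6016%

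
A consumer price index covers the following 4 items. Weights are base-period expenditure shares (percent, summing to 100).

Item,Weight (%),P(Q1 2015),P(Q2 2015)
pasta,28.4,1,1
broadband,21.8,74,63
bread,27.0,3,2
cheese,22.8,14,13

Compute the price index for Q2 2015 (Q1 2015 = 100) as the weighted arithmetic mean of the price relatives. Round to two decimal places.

pasta: 28.4 × (1/1) = 28.4 × 1.000000 = 28.4000
broadband: 21.8 × (63/74) = 21.8 × 0.851351 = 18.5595
bread: 27.0 × (2/3) = 27.0 × 0.666667 = 18.0000
cheese: 22.8 × (13/14) = 22.8 × 0.928571 = 21.1714
Index = Σ wᵢ·(p₁ᵢ/p₀ᵢ) = 28.4000 + 18.5595 + 18.0000 + 21.1714 = 86.1309

86.13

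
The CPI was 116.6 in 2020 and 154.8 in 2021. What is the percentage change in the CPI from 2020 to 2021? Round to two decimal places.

Change = (154.8 − 116.6) / 116.6 × 100
       = 38.2 / 116.6 × 100 = 32.7616%

32.76%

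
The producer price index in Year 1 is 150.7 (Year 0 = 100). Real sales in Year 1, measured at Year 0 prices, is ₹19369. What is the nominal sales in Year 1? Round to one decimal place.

Nominal = Real × (Index/100) = 19369 × (150.7/100)
        = 19369 × 1.507 = 29189.0830

29189.1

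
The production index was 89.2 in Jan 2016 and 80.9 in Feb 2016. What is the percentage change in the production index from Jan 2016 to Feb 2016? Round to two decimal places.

Change = (80.9 − 89.2) / 89.2 × 100
       = -8.3 / 89.2 × 100 = -9.3049%

-9.30%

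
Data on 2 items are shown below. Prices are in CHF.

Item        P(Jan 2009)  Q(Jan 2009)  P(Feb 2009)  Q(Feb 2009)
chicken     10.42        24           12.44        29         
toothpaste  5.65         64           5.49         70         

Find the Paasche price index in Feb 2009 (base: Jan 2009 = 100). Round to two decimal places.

Paasche price index uses current-period quantities as weights.
ΣP(Feb 2009)·Q(Feb 2009) = 12.44×29 + 5.49×70 = 360.76 + 384.3 = 745.06
ΣP(Jan 2009)·Q(Feb 2009) = 10.42×29 + 5.65×70 = 302.18 + 395.5 = 697.68
Index = 745.06 / 697.68 × 100 = 106.7911

106.79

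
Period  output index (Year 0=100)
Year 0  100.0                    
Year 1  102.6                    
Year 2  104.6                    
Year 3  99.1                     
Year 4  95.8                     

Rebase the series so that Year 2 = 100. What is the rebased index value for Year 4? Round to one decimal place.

91.6

Rebased(Year 4) = 95.8 / 104.6 × 100 = 91.5870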